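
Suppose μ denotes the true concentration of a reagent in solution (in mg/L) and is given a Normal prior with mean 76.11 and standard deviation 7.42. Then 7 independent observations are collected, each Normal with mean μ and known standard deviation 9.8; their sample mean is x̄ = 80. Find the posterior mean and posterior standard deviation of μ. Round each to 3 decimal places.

Posterior mean ≈ 79.224; posterior SD ≈ 3.314

Prior precision 1/τ₀² = 1/7.42² = 0.0181632; data precision n/σ² = 7/9.8² = 0.0728863.
Posterior precision = 0.0181632 + 0.0728863 = 0.0910495, giving posterior SD = 1/√0.0910495 = 3.314.
Posterior mean = (0.0181632·76.11 + 0.0728863·80) / 0.0910495 = 79.224.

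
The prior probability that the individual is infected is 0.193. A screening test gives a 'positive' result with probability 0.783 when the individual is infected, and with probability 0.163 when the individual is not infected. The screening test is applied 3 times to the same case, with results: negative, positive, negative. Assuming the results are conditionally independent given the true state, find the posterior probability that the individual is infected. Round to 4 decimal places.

Posterior P(H) ≈ 0.0717

With H the event that the individual is infected, the joint likelihood of the observed sequence is P(data|H) = 0.217·0.783·0.217 = 0.036871 and P(data|¬H) = 0.837·0.163·0.837 = 0.11419.
Bayes: P(H|data) = 0.193·0.036871 / (0.193·0.036871 + 0.807·0.11419) = 0.0071160/0.099270 = 0.0717.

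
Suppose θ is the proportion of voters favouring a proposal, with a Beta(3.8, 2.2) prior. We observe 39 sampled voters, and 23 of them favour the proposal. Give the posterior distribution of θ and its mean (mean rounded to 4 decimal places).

Posterior: Beta(26.8, 18.2); mean ≈ 0.5956

The binomial likelihood is conjugate to the Beta prior: with 23 successes and 16 failures, the posterior is Beta(3.8+23, 2.2+16) = Beta(26.8, 18.2).
Posterior mean = α/(α+β) = 26.8/45 = 0.5956.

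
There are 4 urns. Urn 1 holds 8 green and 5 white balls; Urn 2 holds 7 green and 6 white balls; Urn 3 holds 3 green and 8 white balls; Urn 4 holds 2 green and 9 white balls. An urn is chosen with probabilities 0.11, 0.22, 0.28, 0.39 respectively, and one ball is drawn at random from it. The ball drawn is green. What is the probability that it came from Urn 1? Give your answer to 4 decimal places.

Posterior probability ≈ 0.2030

P(green|Urn 1) = 0.6154; P(green|Urn 2) = 0.5385; P(green|Urn 3) = 0.2727; P(green|Urn 4) = 0.1818.
Prior × likelihood for each source: 0.11·0.6154=0.06769, 0.22·0.5385=0.1185, 0.28·0.2727=0.07636, 0.39·0.1818=0.07091. Summing gives P(green) = 0.33343.
P(Urn 1 | green) = 0.06769 / 0.33343 = 0.2030.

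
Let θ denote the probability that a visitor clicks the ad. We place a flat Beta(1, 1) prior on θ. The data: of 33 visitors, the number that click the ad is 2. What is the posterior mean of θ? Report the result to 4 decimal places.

Observing 2 successes and 31 failures updates Beta(1, 1) by adding the success and failure counts to the two shape parameters: α = 1+2 = 3, β = 1+31 = 32.
Posterior mean = α/(α+β) = 3/35 = 0.0857.

Posterior mean ≈ 0.0857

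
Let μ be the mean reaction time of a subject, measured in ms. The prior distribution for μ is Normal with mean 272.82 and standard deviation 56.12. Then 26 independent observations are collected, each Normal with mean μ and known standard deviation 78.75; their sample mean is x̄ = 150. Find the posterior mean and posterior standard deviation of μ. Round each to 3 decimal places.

With known σ, the Normal prior is conjugate. Weight on the data is w = (n/σ²)/(n/σ² + 1/τ₀²) = 0.00419249/(0.00419249+0.00031752) = 0.92960.
Posterior mean = w·x̄ + (1−w)·μ₀ = 0.92960·150 + 0.070402·272.82 = 158.647. Posterior variance = 1/(0.00419249+0.00031752) = 221.729, so SD = 14.891.

Posterior mean ≈ 158.647; posterior SD ≈ 14.891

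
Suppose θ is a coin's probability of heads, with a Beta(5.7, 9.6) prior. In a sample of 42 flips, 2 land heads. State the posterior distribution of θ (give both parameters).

Posterior: Beta(7.7, 49.6)

The binomial likelihood is conjugate to the Beta prior: with 2 successes and 40 failures, the posterior is Beta(5.7+2, 9.6+40) = Beta(7.7, 49.6).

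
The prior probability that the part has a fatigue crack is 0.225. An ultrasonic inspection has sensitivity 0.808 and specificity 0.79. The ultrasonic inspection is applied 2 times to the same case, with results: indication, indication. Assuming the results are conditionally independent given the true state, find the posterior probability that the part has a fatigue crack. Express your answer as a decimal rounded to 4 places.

Posterior P(H) ≈ 0.8112

Let H be the event that the part has a fatigue crack; start with P(H) = 0.225. P('indication'|H) = 0.808, P('indication'|¬H) = 0.21.
Update on result 1 ('indication'): P(H) ← 0.808·0.2250 / (0.808·0.2250 + 0.21·0.7750) = 0.18180/0.34455 = 0.5276.
Update on result 2 ('indication'): P(H) ← 0.808·0.5276 / (0.808·0.5276 + 0.21·0.4724) = 0.42634/0.52553 = 0.8112.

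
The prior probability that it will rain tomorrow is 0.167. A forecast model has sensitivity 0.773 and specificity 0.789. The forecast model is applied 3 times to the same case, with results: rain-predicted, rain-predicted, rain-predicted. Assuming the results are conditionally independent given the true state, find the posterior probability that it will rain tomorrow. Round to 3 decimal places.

With H the event that it will rain tomorrow, the joint likelihood of the observed sequence is P(data|H) = 0.773·0.773·0.773 = 0.46189 and P(data|¬H) = 0.211·0.211·0.211 = 0.0093939.
Bayes: P(H|data) = 0.167·0.46189 / (0.167·0.46189 + 0.833·0.0093939) = 0.077136/0.084961 = 0.9079.

Posterior P(H) ≈ 0.908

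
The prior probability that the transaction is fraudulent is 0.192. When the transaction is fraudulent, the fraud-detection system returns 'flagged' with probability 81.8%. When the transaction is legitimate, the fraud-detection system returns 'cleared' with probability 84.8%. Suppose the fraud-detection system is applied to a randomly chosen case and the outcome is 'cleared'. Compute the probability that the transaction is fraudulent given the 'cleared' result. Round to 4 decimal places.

P(H | E) ≈ 0.0485

Let H be the event that the transaction is fraudulent. P(H) = 0.192, so P(¬H) = 0.808. With E the 'cleared' result, P(E|H) = 0.182 and P(E|¬H) = 0.848.
P(E) = 0.182·0.192 + 0.848·0.808 = 0.034944 + 0.68518 = 0.72013.
By Bayes' theorem, P(H|E) = 0.034944 / 0.72013 = 0.0485.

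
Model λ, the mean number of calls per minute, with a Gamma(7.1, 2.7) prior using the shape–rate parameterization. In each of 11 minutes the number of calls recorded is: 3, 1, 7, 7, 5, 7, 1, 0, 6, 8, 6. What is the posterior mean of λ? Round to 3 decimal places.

Total count ∑xᵢ = 51 over n = 11 minutes.
Gamma is conjugate to the Poisson likelihood: posterior is Gamma(shape = 7.1+51 = 58.1, rate = 2.7+11 = 13.7).
Posterior mean = shape/rate = 58.1/13.7 = 4.241.

Posterior mean ≈ 4.241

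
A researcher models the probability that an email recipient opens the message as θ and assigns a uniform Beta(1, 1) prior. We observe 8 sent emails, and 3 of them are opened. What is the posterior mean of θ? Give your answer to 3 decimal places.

Posterior mean ≈ 0.400

The binomial likelihood is conjugate to the Beta prior: with 3 successes and 5 failures, the posterior is Beta(1+3, 1+5) = Beta(4, 6).
Posterior mean = α/(α+β) = 4/10 = 0.400.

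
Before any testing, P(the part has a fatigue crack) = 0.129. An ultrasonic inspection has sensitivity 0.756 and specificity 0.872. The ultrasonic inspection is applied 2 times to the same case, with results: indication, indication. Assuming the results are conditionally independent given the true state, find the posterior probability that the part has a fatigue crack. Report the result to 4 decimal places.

With H the event that the part has a fatigue crack, the joint likelihood of the observed sequence is P(data|H) = 0.756·0.756 = 0.57154 and P(data|¬H) = 0.128·0.128 = 0.016384.
Bayes: P(H|data) = 0.129·0.57154 / (0.129·0.57154 + 0.871·0.016384) = 0.073728/0.087999 = 0.8378.

Posterior P(H) ≈ 0.8378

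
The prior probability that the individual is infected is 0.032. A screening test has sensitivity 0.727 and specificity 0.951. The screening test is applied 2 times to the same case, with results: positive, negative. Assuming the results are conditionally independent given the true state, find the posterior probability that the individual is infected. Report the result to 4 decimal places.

Posterior P(H) ≈ 0.1234

With H the event that the individual is infected, the joint likelihood of the observed sequence is P(data|H) = 0.727·0.273 = 0.19847 and P(data|¬H) = 0.049·0.951 = 0.046599.
Bayes: P(H|data) = 0.032·0.19847 / (0.032·0.19847 + 0.968·0.046599) = 0.0063511/0.051459 = 0.1234.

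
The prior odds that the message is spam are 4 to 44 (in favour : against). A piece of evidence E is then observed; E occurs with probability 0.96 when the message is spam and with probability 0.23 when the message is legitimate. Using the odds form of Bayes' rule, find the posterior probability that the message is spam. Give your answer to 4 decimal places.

Prior odds = 4/44 = 0.090909.
Likelihood ratio for E = 0.96/0.23 = 4.1739.
Posterior odds = prior odds × LR = 0.37945.
Posterior probability = odds/(1+odds) = 0.37945/1.3794 = 0.2751.

Posterior probability ≈ 0.2751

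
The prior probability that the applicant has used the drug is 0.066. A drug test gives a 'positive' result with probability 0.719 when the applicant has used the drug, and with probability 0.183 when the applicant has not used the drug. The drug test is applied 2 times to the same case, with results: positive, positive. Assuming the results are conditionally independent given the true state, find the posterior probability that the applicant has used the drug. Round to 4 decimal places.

Let H be the event that the applicant has used the drug; start with P(H) = 0.066. P('positive'|H) = 0.719, P('positive'|¬H) = 0.183.
Update on result 1 ('positive'): P(H) ← 0.719·0.0660 / (0.719·0.0660 + 0.183·0.9340) = 0.047454/0.21838 = 0.2173.
Update on result 2 ('positive'): P(H) ← 0.719·0.2173 / (0.719·0.2173 + 0.183·0.7827) = 0.15624/0.29947 = 0.5217.

Posterior P(H) ≈ 0.5217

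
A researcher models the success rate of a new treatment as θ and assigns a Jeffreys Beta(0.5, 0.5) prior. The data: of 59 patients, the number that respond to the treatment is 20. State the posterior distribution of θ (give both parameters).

The binomial likelihood is conjugate to the Beta prior: with 20 successes and 39 failures, the posterior is Beta(0.5+20, 0.5+39) = Beta(20.5, 39.5).

Posterior: Beta(20.5, 39.5)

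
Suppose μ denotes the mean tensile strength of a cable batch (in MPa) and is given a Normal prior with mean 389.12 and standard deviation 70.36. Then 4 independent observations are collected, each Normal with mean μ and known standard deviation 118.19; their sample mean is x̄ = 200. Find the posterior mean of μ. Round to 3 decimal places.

With known σ, the Normal prior is conjugate. Weight on the data is w = (n/σ²)/(n/σ² + 1/τ₀²) = 0.00028635/(0.00028635+0.00020200) = 0.58636.
Posterior mean = w·x̄ + (1−w)·μ₀ = 0.58636·200 + 0.41364·389.12 = 278.227.

Posterior mean ≈ 278.227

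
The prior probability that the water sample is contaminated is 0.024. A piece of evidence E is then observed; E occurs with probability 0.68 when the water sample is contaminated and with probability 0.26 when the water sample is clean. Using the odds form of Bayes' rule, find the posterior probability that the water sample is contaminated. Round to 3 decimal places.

Posterior probability ≈ 0.060

Prior odds = 0.024/(1−0.024) = 0.024590.
Likelihood ratio for E = 0.68/0.26 = 2.6154.
Posterior odds = prior odds × LR = 0.064313.
Posterior probability = odds/(1+odds) = 0.064313/1.0643 = 0.060.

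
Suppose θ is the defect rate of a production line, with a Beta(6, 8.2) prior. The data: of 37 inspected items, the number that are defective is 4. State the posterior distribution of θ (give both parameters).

The binomial likelihood is conjugate to the Beta prior: with 4 successes and 33 failures, the posterior is Beta(6+4, 8.2+33) = Beta(10, 41.2).

Posterior: Beta(10, 41.2)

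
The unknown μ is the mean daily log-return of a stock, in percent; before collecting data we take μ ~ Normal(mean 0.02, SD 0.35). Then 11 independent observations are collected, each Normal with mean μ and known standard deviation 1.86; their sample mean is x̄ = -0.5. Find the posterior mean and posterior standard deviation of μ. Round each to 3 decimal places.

With known σ, the Normal prior is conjugate. Weight on the data is w = (n/σ²)/(n/σ² + 1/τ₀²) = 3.17956/(3.17956+8.16327) = 0.28031.
Posterior mean = w·x̄ + (1−w)·μ₀ = 0.28031·-0.5 + 0.71969·0.02 = -0.126. Posterior variance = 1/(3.17956+8.16327) = 0.0881615, so SD = 0.297.

Posterior mean ≈ -0.126; posterior SD ≈ 0.297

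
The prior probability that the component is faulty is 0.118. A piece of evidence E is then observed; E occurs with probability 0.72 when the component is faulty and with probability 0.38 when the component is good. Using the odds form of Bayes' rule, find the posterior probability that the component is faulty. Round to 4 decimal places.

Posterior probability ≈ 0.2022

Prior odds = 0.118/(1−0.118) = 0.13379. In log-odds, ln(0.13379) = -2.0115.
Add log likelihood ratio: ln(1.8947) = 0.63908.
Posterior log-odds = -1.3724, so posterior odds = exp(-1.3724) = 0.25349. Converting, P(H|E) = 0.25349/1.2535 = 0.2022.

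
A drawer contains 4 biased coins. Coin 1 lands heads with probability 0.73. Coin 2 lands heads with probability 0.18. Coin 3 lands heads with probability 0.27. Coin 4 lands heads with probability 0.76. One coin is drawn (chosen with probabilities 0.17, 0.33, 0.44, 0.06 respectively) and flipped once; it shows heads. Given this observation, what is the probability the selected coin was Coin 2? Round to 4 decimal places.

Tabulate prior·likelihood by source: [1] prior 0.17, lik 0.73, product 0.1241; [2] prior 0.33, lik 0.18, product 0.05940; [3] prior 0.44, lik 0.27, product 0.1188; [4] prior 0.06, lik 0.76, product 0.04560.
Normalizing constant = 0.34790; the posterior for Coin 2 is its product over the sum, 0.05940/0.34790 = 0.1707.

Posterior probability ≈ 0.1707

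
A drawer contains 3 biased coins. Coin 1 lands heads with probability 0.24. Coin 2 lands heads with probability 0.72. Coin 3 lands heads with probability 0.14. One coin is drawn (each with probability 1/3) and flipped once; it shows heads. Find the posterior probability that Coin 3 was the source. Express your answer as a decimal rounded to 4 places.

Posterior probability ≈ 0.1273

P(heads|C1) = 0.24; P(heads|C2) = 0.72; P(heads|C3) = 0.14.
Prior × likelihood for each source: 0.333333·0.24=0.08000, 0.333333·0.72=0.2400, 0.333333·0.14=0.04667. Summing gives P(heads) = 0.36667.
P(Coin 3 | heads) = 0.04667 / 0.36667 = 0.1273.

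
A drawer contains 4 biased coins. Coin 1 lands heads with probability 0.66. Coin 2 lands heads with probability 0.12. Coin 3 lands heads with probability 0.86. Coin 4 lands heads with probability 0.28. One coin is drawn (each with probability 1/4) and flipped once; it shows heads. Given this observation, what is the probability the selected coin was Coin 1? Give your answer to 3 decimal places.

Tabulate prior·likelihood by source: [1] prior 0.25, lik 0.66, product 0.1650; [2] prior 0.25, lik 0.12, product 0.03000; [3] prior 0.25, lik 0.86, product 0.2150; [4] prior 0.25, lik 0.28, product 0.07000.
Normalizing constant = 0.48000; the posterior for Coin 1 is its product over the sum, 0.1650/0.48000 = 0.344.

Posterior probability ≈ 0.344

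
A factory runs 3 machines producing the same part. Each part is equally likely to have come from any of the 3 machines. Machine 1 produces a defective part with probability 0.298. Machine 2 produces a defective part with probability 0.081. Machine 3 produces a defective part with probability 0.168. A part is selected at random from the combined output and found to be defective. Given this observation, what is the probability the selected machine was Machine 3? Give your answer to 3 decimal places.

Posterior probability ≈ 0.307

Tabulate prior·likelihood by source: [1] prior 0.333333, lik 0.298, product 0.09933; [2] prior 0.333333, lik 0.081, product 0.02700; [3] prior 0.333333, lik 0.168, product 0.05600.
Normalizing constant = 0.18233; the posterior for Machine 3 is its product over the sum, 0.05600/0.18233 = 0.307.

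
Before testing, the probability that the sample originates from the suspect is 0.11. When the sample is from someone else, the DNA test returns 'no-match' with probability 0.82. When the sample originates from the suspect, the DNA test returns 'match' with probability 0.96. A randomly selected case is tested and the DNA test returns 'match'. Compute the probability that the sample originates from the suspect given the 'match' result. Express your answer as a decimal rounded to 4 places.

P(H | E) ≈ 0.3973

Write H for 'the sample originates from the suspect'. Prior odds H:¬H = 0.11/0.89 = 0.12360. For the 'match' outcome, the likelihood ratio is 0.96/0.18 = 5.3333.
Posterior odds = 0.12360 × 5.3333 = 0.65918, so P(H|E) = 0.65918/(1+0.65918) = 0.3973.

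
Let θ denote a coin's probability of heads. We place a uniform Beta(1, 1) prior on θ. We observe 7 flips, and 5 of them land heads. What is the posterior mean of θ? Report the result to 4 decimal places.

Posterior mean ≈ 0.6667

Observing 5 successes and 2 failures updates Beta(1, 1) by adding the success and failure counts to the two shape parameters: α = 1+5 = 6, β = 1+2 = 3.
Posterior mean = α/(α+β) = 6/9 = 0.6667.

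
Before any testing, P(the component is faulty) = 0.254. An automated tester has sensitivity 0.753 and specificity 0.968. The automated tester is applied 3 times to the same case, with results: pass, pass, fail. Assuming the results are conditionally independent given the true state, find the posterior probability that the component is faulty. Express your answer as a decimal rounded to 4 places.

Posterior P(H) ≈ 0.3428

Let H be the event that the component is faulty; start with P(H) = 0.254. P('fail'|H) = 0.753, P('fail'|¬H) = 0.032.
Update on result 1 ('pass'): P(H) ← 0.247·0.2540 / (0.247·0.2540 + 0.968·0.7460) = 0.062738/0.78487 = 0.0799.
Update on result 2 ('pass'): P(H) ← 0.247·0.0799 / (0.247·0.0799 + 0.968·0.9201) = 0.019744/0.91037 = 0.0217.
Update on result 3 ('fail'): P(H) ← 0.753·0.0217 / (0.753·0.0217 + 0.032·0.9783) = 0.016331/0.047637 = 0.3428.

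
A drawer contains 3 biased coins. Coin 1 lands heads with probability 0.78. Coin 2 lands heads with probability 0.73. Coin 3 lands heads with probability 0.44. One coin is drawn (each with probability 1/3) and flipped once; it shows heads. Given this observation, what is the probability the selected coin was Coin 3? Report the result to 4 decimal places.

Posterior probability ≈ 0.2256

Tabulate prior·likelihood by source: [1] prior 0.333333, lik 0.78, product 0.2600; [2] prior 0.333333, lik 0.73, product 0.2433; [3] prior 0.333333, lik 0.44, product 0.1467.
Normalizing constant = 0.65000; the posterior for Coin 3 is its product over the sum, 0.1467/0.65000 = 0.2256.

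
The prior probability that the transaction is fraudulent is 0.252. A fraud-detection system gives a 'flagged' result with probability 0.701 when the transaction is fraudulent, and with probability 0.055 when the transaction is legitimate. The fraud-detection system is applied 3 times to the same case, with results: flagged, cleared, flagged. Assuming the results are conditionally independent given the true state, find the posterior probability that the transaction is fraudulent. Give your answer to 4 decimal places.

Let H be the event that the transaction is fraudulent; start with P(H) = 0.252. P('flagged'|H) = 0.701, P('flagged'|¬H) = 0.055.
Update on result 1 ('flagged'): P(H) ← 0.701·0.2520 / (0.701·0.2520 + 0.055·0.7480) = 0.17665/0.21779 = 0.8111.
Update on result 2 ('cleared'): P(H) ← 0.299·0.8111 / (0.299·0.8111 + 0.945·0.1889) = 0.24252/0.42103 = 0.5760.
Update on result 3 ('flagged'): P(H) ← 0.701·0.5760 / (0.701·0.5760 + 0.055·0.4240) = 0.40379/0.42711 = 0.9454.

Posterior P(H) ≈ 0.9454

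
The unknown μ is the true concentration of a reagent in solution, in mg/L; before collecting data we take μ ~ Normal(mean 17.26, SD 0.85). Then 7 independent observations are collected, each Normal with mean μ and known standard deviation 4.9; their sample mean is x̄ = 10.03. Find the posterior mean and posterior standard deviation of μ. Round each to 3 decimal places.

Prior precision 1/τ₀² = 1/0.85² = 1.38408; data precision n/σ² = 7/4.9² = 0.291545.
Posterior precision = 1.38408 + 0.291545 = 1.67563, giving posterior SD = 1/√1.67563 = 0.773.
Posterior mean = (1.38408·17.26 + 0.291545·10.03) / 1.67563 = 16.002.

Posterior mean ≈ 16.002; posterior SD ≈ 0.773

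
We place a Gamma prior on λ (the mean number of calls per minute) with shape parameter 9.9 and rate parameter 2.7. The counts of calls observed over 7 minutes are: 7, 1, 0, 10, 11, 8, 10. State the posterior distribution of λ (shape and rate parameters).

Posterior: Gamma(shape=56.9, rate=9.7)

Total count ∑xᵢ = 47 over n = 7 minutes.
Gamma is conjugate to the Poisson likelihood: posterior is Gamma(shape = 9.9+47 = 56.9, rate = 2.7+7 = 9.7).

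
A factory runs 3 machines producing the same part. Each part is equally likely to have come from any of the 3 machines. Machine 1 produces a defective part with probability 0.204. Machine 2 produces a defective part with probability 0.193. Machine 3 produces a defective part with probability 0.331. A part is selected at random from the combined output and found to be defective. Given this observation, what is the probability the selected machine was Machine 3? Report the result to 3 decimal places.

Posterior probability ≈ 0.455

P(defective|M1) = 0.204; P(defective|M2) = 0.193; P(defective|M3) = 0.331.
Prior × likelihood for each source: 0.333333·0.204=0.06800, 0.333333·0.193=0.06433, 0.333333·0.331=0.1103. Summing gives P(defective) = 0.24267.
P(Machine 3 | defective) = 0.1103 / 0.24267 = 0.455.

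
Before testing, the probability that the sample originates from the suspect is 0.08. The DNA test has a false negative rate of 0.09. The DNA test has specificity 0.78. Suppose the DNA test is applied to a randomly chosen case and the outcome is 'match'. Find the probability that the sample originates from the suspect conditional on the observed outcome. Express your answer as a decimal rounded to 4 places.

P(H | E) ≈ 0.2645

Write H for 'the sample originates from the suspect'. Prior odds H:¬H = 0.08/0.92 = 0.086957. For the 'match' outcome, the likelihood ratio is 0.91/0.22 = 4.1364.
Posterior odds = 0.086957 × 4.1364 = 0.35968, so P(H|E) = 0.35968/(1+0.35968) = 0.2645.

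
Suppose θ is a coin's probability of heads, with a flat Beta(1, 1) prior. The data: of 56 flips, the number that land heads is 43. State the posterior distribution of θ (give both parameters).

The binomial likelihood is conjugate to the Beta prior: with 43 successes and 13 failures, the posterior is Beta(1+43, 1+13) = Beta(44, 14).

Posterior: Beta(44, 14)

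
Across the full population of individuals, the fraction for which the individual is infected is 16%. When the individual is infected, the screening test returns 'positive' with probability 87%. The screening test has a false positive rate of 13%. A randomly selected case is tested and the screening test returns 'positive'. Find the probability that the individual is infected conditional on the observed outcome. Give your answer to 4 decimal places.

Let H be the event that the individual is infected. P(H) = 0.16, so P(¬H) = 0.84. With E the 'positive' result, P(E|H) = 0.87 and P(E|¬H) = 0.13.
P(E) = 0.87·0.16 + 0.13·0.84 = 0.13920 + 0.10920 = 0.24840.
By Bayes' theorem, P(H|E) = 0.13920 / 0.24840 = 0.5604.

P(H | E) ≈ 0.5604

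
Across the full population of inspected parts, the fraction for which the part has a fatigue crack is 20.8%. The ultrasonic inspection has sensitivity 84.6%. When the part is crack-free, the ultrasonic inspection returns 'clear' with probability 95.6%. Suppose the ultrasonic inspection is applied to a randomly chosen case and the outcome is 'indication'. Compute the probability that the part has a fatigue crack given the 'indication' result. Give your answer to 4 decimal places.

P(H | E) ≈ 0.8347

Write H for 'the part has a fatigue crack'. Prior odds H:¬H = 0.208/0.792 = 0.26263. For the 'indication' outcome, the likelihood ratio is 0.846/0.044 = 19.227.
Posterior odds = 0.26263 × 19.227 = 5.0496, so P(H|E) = 5.0496/(1+5.0496) = 0.8347.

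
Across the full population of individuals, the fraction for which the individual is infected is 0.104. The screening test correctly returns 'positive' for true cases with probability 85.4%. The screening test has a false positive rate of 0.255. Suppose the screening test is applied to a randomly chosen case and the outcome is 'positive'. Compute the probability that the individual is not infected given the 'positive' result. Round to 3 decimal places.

P(¬H | E) ≈ 0.720

Let H be the event that the individual is infected. P(H) = 0.104, so P(¬H) = 0.896. With E the 'positive' result, P(E|H) = 0.854 and P(E|¬H) = 0.255.
P(E) = 0.854·0.104 + 0.255·0.896 = 0.088816 + 0.22848 = 0.31730.
By Bayes' theorem, P(H|E) = 0.088816 / 0.31730 = 0.280. Hence P(¬H|E) = 1 − 0.280 = 0.720.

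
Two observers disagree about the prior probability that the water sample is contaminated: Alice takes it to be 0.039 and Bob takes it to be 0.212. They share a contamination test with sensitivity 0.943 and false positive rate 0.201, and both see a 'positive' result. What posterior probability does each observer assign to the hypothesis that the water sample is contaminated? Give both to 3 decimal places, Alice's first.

The likelihood ratio for a 'positive' result is 0.943/0.201 = 4.6915.
Alice: prior odds 0.039/0.961 = 0.040583; posterior odds 0.19040; posterior probability 0.160.
Bob: prior odds 0.212/0.788 = 0.26904; posterior odds 1.2622; posterior probability 0.558.

Alice: 0.160; Bob: 0.558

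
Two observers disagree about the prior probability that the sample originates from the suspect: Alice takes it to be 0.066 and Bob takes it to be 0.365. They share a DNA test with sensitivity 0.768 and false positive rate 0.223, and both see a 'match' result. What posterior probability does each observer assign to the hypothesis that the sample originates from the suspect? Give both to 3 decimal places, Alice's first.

Alice: 0.196; Bob: 0.664

P('+'|H) = 0.768, P('+'|¬H) = 0.223.
Alice: numerator 0.768·0.066 = 0.050688; evidence = 0.050688+0.223·0.934 = 0.25897; posterior = 0.196.
Bob: numerator 0.768·0.365 = 0.28032; evidence = 0.28032+0.223·0.635 = 0.42192; posterior = 0.664.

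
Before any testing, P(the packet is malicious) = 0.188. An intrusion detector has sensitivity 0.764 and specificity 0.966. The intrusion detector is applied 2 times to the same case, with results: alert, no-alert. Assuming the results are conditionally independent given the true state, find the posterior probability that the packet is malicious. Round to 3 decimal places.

With H the event that the packet is malicious, the joint likelihood of the observed sequence is P(data|H) = 0.764·0.236 = 0.18030 and P(data|¬H) = 0.034·0.966 = 0.032844.
Bayes: P(H|data) = 0.188·0.18030 / (0.188·0.18030 + 0.812·0.032844) = 0.033897/0.060566 = 0.5597.

Posterior P(H) ≈ 0.560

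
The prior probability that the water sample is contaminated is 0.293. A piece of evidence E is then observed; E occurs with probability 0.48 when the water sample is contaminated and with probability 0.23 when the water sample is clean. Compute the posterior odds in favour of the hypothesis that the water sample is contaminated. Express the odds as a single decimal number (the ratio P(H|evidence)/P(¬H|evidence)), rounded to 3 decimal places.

Prior odds = 0.293/(1−0.293) = 0.41443.
Likelihood ratio for E = 0.48/0.23 = 2.0870.
Posterior odds = prior odds × LR = 0.86489.

Posterior odds ≈ 0.865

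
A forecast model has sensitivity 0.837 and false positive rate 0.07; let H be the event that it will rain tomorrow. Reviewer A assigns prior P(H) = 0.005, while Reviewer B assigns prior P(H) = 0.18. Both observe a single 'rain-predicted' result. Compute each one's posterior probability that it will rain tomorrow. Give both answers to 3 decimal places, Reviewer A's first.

P('+'|H) = 0.837, P('+'|¬H) = 0.07.
Reviewer A: numerator 0.837·0.005 = 0.0041850; evidence = 0.0041850+0.07·0.995 = 0.073835; posterior = 0.057.
Reviewer B: numerator 0.837·0.18 = 0.15066; evidence = 0.15066+0.07·0.82 = 0.20806; posterior = 0.724.

Reviewer A: 0.057; Reviewer B: 0.724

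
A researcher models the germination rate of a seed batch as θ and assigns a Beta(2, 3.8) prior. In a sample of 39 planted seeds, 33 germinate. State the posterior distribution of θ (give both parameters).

Posterior: Beta(35, 9.8)

The binomial likelihood is conjugate to the Beta prior: with 33 successes and 6 failures, the posterior is Beta(2+33, 3.8+6) = Beta(35, 9.8).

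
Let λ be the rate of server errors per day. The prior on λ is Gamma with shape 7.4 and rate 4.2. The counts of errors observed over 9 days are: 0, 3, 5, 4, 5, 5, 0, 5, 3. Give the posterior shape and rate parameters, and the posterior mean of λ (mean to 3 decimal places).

Total count ∑xᵢ = 30 over n = 9 days.
Gamma is conjugate to the Poisson likelihood: posterior is Gamma(shape = 7.4+30 = 37.4, rate = 4.2+9 = 13.2).
E[λ | data] = 37.4/13.2 = 2.833.

Posterior: Gamma(shape=37.4, rate=13.2); mean ≈ 2.833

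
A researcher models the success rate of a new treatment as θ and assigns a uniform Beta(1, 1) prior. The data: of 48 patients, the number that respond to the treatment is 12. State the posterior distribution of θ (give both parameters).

Posterior: Beta(13, 37)

Observing 12 successes and 36 failures updates Beta(1, 1) by adding the success and failure counts to the two shape parameters: α = 1+12 = 13, β = 1+36 = 37.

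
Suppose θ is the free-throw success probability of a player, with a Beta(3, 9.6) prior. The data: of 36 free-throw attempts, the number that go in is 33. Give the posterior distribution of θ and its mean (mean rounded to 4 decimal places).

The binomial likelihood is conjugate to the Beta prior: with 33 successes and 3 failures, the posterior is Beta(3+33, 9.6+3) = Beta(36, 12.6).
E[θ | data] = 36/(36+12.6) = 0.7407.

Posterior: Beta(36, 12.6); mean ≈ 0.7407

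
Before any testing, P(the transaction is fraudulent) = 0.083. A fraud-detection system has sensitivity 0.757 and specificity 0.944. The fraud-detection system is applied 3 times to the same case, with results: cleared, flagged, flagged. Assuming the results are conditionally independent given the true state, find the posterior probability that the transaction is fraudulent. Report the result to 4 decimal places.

Posterior P(H) ≈ 0.8098

With H the event that the transaction is fraudulent, the joint likelihood of the observed sequence is P(data|H) = 0.243·0.757·0.757 = 0.13925 and P(data|¬H) = 0.944·0.056·0.056 = 0.0029604.
Bayes: P(H|data) = 0.083·0.13925 / (0.083·0.13925 + 0.917·0.0029604) = 0.011558/0.014272 = 0.8098.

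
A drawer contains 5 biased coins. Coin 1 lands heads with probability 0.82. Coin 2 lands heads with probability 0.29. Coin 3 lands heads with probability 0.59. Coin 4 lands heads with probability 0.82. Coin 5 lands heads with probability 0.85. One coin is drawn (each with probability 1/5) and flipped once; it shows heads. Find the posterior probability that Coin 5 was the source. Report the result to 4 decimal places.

P(heads|C1) = 0.82; P(heads|C2) = 0.29; P(heads|C3) = 0.59; P(heads|C4) = 0.82; P(heads|C5) = 0.85.
Prior × likelihood for each source: 0.2·0.82=0.1640, 0.2·0.29=0.05800, 0.2·0.59=0.1180, 0.2·0.82=0.1640, 0.2·0.85=0.1700. Summing gives P(heads) = 0.67400.
P(Coin 5 | heads) = 0.1700 / 0.67400 = 0.2522.

Posterior probability ≈ 0.2522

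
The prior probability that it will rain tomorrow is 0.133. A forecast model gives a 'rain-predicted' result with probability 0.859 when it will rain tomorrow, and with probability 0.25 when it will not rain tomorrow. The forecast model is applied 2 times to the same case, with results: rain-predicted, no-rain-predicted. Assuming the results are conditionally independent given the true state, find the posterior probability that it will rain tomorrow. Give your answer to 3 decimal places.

Posterior P(H) ≈ 0.090

Let H be the event that it will rain tomorrow; start with P(H) = 0.133. P('rain-predicted'|H) = 0.859, P('rain-predicted'|¬H) = 0.25.
Update on result 1 ('rain-predicted'): P(H) ← 0.859·0.1330 / (0.859·0.1330 + 0.25·0.8670) = 0.11425/0.33100 = 0.3452.
Update on result 2 ('no-rain-predicted'): P(H) ← 0.141·0.3452 / (0.141·0.3452 + 0.75·0.6548) = 0.048668/0.53980 = 0.0902.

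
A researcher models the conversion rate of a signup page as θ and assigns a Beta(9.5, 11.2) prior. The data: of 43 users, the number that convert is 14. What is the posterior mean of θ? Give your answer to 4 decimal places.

The binomial likelihood is conjugate to the Beta prior: with 14 successes and 29 failures, the posterior is Beta(9.5+14, 11.2+29) = Beta(23.5, 40.2).
Posterior mean = α/(α+β) = 23.5/63.7 = 0.3689.

Posterior mean ≈ 0.3689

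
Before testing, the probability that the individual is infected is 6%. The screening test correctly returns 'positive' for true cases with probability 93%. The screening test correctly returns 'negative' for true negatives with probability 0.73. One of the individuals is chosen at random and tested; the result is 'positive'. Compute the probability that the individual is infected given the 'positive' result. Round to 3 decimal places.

P(H | E) ≈ 0.180

Let H be the event that the individual is infected. P(H) = 0.06, so P(¬H) = 0.94. With E the 'positive' result, P(E|H) = 0.93 and P(E|¬H) = 0.27.
P(E) = 0.93·0.06 + 0.27·0.94 = 0.055800 + 0.25380 = 0.30960.
By Bayes' theorem, P(H|E) = 0.055800 / 0.30960 = 0.180.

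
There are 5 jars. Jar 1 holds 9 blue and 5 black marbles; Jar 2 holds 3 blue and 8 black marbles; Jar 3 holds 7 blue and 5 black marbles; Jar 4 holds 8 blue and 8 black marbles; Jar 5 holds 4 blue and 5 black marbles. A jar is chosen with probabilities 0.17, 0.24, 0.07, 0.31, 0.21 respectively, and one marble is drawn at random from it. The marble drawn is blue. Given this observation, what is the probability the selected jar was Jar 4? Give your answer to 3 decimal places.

Tabulate prior·likelihood by source: [1] prior 0.17, lik 0.6429, product 0.1093; [2] prior 0.24, lik 0.2727, product 0.06545; [3] prior 0.07, lik 0.5833, product 0.04083; [4] prior 0.31, lik 0.5, product 0.1550; [5] prior 0.21, lik 0.4444, product 0.09333.
Normalizing constant = 0.46391; the posterior for Jar 4 is its product over the sum, 0.1550/0.46391 = 0.334.

Posterior probability ≈ 0.334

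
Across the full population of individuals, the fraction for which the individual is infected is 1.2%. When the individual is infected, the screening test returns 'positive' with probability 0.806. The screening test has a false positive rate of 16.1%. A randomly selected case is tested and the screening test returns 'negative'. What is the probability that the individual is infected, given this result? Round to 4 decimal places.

Write H for 'the individual is infected'. Prior odds H:¬H = 0.012/0.988 = 0.012146. For the 'negative' outcome, the likelihood ratio is 0.194/0.839 = 0.23123.
Posterior odds = 0.012146 × 0.23123 = 0.0028084, so P(H|E) = 0.0028084/(1+0.0028084) = 0.0028.

P(H | E) ≈ 0.0028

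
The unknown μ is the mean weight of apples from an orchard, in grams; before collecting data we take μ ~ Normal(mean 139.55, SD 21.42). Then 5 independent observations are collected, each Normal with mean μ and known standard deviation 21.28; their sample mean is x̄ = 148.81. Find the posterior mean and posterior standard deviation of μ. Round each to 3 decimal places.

With known σ, the Normal prior is conjugate. Weight on the data is w = (n/σ²)/(n/σ² + 1/τ₀²) = 0.0110415/(0.0110415+0.00217952) = 0.83515.
Posterior mean = w·x̄ + (1−w)·μ₀ = 0.83515·148.81 + 0.16485·139.55 = 147.283. Posterior variance = 1/(0.0110415+0.00217952) = 75.6373, so SD = 8.697.

Posterior mean ≈ 147.283; posterior SD ≈ 8.697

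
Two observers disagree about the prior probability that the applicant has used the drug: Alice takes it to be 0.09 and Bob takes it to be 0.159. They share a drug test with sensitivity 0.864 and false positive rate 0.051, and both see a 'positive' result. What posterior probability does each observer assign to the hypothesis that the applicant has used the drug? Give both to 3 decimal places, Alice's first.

Alice: 0.626; Bob: 0.762

P('+'|H) = 0.864, P('+'|¬H) = 0.051.
Alice: numerator 0.864·0.09 = 0.077760; evidence = 0.077760+0.051·0.91 = 0.12417; posterior = 0.626.
Bob: numerator 0.864·0.159 = 0.13738; evidence = 0.13738+0.051·0.841 = 0.18027; posterior = 0.762.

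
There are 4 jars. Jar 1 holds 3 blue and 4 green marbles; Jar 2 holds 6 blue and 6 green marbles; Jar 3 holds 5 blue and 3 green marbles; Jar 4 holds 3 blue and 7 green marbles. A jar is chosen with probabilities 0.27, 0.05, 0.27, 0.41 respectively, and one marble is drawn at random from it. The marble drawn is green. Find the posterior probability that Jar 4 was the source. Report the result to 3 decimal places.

Posterior probability ≈ 0.506

Tabulate prior·likelihood by source: [1] prior 0.27, lik 0.5714, product 0.1543; [2] prior 0.05, lik 0.5, product 0.02500; [3] prior 0.27, lik 0.375, product 0.1013; [4] prior 0.41, lik 0.7, product 0.2870.
Normalizing constant = 0.56754; the posterior for Jar 4 is its product over the sum, 0.2870/0.56754 = 0.506.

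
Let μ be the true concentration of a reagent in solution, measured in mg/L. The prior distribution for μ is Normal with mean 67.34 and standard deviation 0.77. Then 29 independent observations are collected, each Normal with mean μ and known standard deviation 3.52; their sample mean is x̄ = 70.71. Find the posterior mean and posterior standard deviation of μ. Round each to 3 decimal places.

With known σ, the Normal prior is conjugate. Weight on the data is w = (n/σ²)/(n/σ² + 1/τ₀²) = 2.34052/(2.34052+1.68663) = 0.58119.
Posterior mean = w·x̄ + (1−w)·μ₀ = 0.58119·70.71 + 0.41881·67.34 = 69.299. Posterior variance = 1/(2.34052+1.68663) = 0.248315, so SD = 0.498.

Posterior mean ≈ 69.299; posterior SD ≈ 0.498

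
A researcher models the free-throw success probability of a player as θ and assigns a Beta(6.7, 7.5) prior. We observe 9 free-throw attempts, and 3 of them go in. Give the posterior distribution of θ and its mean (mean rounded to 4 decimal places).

Observing 3 successes and 6 failures updates Beta(6.7, 7.5) by adding the success and failure counts to the two shape parameters: α = 6.7+3 = 9.7, β = 7.5+6 = 13.5.
E[θ | data] = 9.7/(9.7+13.5) = 0.4181.

Posterior: Beta(9.7, 13.5); mean ≈ 0.4181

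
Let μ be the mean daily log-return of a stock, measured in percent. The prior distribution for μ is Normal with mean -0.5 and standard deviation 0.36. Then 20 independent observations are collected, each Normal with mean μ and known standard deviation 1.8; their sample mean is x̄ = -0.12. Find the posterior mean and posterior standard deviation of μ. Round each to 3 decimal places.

Prior precision 1/τ₀² = 1/0.36² = 7.71605; data precision n/σ² = 20/1.8² = 6.17284.
Posterior precision = 7.71605 + 6.17284 = 13.8889, giving posterior SD = 1/√13.8889 = 0.268.
Posterior mean = (7.71605·-0.5 + 6.17284·-0.12) / 13.8889 = -0.331.

Posterior mean ≈ -0.331; posterior SD ≈ 0.268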